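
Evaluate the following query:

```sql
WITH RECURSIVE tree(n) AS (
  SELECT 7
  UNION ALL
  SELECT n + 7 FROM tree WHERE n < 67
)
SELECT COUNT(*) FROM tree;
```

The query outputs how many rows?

Base: n=7.
Iteration 1: 7 < 67 holds -> n = 7 + 7 = 14.
Iteration 2: 14 < 67 holds -> n = 14 + 7 = 21.
Iteration 3: 21 < 67 holds -> n = 21 + 7 = 28.
Iteration 4: 28 < 67 holds -> n = 28 + 7 = 35.
Iteration 5: 35 < 67 holds -> n = 35 + 7 = 42.
Iteration 6: 42 < 67 holds -> n = 42 + 7 = 49.
Iteration 7: 49 < 67 holds -> n = 49 + 7 = 56.
Iteration 8: 56 < 67 holds -> n = 56 + 7 = 63.
Iteration 9: 63 < 67 holds -> n = 63 + 7 = 70.
Iteration 10: 70 < 67 fails; recursion stops.
Total rows emitted: 10.

10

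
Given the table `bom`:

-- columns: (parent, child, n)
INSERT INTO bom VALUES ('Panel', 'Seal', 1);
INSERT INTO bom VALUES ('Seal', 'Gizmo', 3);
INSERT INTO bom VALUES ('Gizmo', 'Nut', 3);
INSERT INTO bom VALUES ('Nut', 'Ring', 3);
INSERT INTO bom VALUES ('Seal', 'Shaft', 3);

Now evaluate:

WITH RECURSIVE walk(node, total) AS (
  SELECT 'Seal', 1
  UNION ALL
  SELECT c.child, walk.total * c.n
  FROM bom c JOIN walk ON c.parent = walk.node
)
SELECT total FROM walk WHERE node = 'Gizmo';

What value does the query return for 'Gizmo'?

3

Base: (Seal, total=1).
Iteration 1: components of {Seal} -> Gizmo = 1*3 = 3, Shaft = 1*3 = 3.
Iteration 2: components of {Gizmo,Shaft} -> Nut = 3*3 = 9.
Iteration 3: components of {Nut} -> Ring = 9*3 = 27.
Iteration 4: no further components; recursion stops.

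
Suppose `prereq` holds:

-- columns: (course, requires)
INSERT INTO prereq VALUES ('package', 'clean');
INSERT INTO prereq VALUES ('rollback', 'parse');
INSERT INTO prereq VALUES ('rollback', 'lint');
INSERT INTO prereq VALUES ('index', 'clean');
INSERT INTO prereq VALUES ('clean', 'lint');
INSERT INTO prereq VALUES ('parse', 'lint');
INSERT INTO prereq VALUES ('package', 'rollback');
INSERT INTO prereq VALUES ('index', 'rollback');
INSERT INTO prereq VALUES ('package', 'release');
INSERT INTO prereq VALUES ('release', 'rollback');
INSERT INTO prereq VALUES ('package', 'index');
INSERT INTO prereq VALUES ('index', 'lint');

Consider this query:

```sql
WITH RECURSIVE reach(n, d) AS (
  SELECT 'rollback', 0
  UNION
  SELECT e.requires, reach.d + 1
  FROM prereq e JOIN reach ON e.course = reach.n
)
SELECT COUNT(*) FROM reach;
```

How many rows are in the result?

Base: (rollback, d=0).
Iteration 1: edges from {rollback} -> (lint, d=1), (parse, d=1).
Iteration 2: edges from {lint,parse} -> (lint, d=2).
Iteration 3: no outgoing edges from {lint}; recursion stops.
Total rows emitted: 4.

4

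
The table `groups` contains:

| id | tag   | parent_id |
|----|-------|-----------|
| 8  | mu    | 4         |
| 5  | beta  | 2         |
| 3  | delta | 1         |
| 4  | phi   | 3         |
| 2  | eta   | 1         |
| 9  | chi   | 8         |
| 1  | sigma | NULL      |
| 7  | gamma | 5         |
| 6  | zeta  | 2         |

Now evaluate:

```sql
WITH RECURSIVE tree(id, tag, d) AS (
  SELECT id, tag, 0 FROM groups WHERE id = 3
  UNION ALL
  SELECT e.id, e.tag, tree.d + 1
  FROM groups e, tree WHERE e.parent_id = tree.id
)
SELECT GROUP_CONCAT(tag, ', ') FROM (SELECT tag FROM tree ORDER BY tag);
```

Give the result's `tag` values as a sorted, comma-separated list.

chi, delta, mu, phi

Base: id=3 (delta) at d 0.
Iteration 1: rows with parent_id in {3} -> phi (id 4, d 1).
Iteration 2: rows with parent_id in {4} -> mu (id 8, d 2).
Iteration 3: rows with parent_id in {8} -> chi (id 9, d 3).
Iteration 4: no rows with parent_id in {9}; recursion stops.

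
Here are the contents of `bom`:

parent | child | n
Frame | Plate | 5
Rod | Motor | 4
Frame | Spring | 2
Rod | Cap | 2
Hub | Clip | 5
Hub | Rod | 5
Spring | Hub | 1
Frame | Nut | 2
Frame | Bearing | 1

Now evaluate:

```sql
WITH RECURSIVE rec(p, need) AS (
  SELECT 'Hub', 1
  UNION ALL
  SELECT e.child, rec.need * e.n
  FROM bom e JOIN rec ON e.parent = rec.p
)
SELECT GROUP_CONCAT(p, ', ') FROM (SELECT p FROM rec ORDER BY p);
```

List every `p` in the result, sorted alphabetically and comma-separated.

Base: (Hub, need=1).
Iteration 1: components of {Hub} -> Clip = 1*5 = 5, Rod = 1*5 = 5.
Iteration 2: components of {Clip,Rod} -> Cap = 5*2 = 10, Motor = 5*4 = 20.
Iteration 3: no further components; recursion stops.

Cap, Clip, Hub, Motor, Rod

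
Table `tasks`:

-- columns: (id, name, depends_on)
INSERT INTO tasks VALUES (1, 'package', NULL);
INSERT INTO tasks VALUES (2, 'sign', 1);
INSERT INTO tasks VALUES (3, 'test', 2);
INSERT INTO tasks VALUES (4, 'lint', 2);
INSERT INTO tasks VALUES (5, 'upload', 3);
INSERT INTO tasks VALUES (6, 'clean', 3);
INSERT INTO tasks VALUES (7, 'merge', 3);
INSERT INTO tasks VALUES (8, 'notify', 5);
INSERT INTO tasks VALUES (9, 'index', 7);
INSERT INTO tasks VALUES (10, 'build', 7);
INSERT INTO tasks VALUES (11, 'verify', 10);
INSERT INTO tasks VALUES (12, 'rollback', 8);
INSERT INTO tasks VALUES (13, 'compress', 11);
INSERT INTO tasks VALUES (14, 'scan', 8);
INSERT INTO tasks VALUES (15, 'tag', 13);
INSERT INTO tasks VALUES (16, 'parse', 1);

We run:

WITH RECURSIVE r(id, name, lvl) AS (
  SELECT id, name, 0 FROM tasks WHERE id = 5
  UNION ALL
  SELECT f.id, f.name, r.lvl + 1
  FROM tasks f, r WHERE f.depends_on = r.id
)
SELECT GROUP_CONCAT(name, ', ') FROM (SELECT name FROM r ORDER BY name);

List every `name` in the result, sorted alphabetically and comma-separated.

Base: id=5 (upload) at lvl 0.
Iteration 1: rows with depends_on in {5} -> notify (id 8, lvl 1).
Iteration 2: rows with depends_on in {8} -> rollback (id 12, lvl 2), scan (id 14, lvl 2).
Iteration 3: no rows with depends_on in {12,14}; recursion stops.

notify, rollback, scan, upload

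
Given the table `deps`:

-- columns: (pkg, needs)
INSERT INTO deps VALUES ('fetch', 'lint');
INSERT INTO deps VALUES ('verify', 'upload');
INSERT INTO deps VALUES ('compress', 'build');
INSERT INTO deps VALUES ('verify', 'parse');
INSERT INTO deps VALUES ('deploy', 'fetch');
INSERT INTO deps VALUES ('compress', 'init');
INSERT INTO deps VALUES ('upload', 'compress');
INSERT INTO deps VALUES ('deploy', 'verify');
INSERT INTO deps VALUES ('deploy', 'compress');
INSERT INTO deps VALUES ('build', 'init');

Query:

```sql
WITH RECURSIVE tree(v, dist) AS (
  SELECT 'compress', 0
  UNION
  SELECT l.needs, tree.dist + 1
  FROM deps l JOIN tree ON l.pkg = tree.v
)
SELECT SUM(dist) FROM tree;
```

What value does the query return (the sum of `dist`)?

4

Base: (compress, dist=0).
Iteration 1: edges from {compress} -> (build, dist=1), (init, dist=1).
Iteration 2: edges from {build,init} -> (init, dist=2).
Iteration 3: no outgoing edges from {init}; recursion stops.
SUM(dist) = 0 + 1 + 1 + 2 = 4.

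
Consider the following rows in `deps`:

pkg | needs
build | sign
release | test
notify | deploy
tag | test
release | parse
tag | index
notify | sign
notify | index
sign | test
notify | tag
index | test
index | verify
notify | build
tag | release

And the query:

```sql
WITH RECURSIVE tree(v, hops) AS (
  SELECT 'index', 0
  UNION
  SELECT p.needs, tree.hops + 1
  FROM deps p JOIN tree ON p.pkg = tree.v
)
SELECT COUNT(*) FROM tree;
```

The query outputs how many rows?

Base: (index, hops=0).
Iteration 1: edges from {index} -> (test, hops=1), (verify, hops=1).
Iteration 2: no outgoing edges from {test,verify}; recursion stops.
Total rows emitted: 3.

3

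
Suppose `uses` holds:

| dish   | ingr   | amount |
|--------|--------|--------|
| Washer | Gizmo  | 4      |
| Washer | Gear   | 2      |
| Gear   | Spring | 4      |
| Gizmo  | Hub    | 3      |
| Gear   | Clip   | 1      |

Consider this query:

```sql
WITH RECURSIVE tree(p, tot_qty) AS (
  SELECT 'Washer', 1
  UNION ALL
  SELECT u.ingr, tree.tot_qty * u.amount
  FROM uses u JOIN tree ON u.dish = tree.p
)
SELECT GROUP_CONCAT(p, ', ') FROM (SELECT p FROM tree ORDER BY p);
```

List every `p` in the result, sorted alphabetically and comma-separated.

Base: (Washer, tot_qty=1).
Iteration 1: components of {Washer} -> Gear = 1*2 = 2, Gizmo = 1*4 = 4.
Iteration 2: components of {Gear,Gizmo} -> Clip = 2*1 = 2, Hub = 4*3 = 12, Spring = 2*4 = 8.
Iteration 3: no further components; recursion stops.

Clip, Gear, Gizmo, Hub, Spring, Washer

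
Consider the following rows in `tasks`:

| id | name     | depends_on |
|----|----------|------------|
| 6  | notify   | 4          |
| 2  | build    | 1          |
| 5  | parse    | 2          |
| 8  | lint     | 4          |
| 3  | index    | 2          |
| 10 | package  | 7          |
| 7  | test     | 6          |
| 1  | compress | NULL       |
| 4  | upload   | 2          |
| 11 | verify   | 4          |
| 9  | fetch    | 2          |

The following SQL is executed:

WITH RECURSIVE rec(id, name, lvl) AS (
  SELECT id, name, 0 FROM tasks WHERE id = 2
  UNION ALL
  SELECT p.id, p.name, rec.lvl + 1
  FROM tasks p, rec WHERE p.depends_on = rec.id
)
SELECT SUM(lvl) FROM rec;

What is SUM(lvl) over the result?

Base: id=2 (build) at lvl 0.
Iteration 1: rows with depends_on in {2} -> index (id 3, lvl 1), upload (id 4, lvl 1), parse (id 5, lvl 1), fetch (id 9, lvl 1).
Iteration 2: rows with depends_on in {3,4,5,9} -> notify (id 6, lvl 2), lint (id 8, lvl 2), verify (id 11, lvl 2).
Iteration 3: rows with depends_on in {6,8,11} -> test (id 7, lvl 3).
Iteration 4: rows with depends_on in {7} -> package (id 10, lvl 4).
Iteration 5: no rows with depends_on in {10}; recursion stops.
SUM(lvl) = 0 + 1 + 1 + 1 + 1 + 2 + 2 + 2 + 3 + 4 = 17.

17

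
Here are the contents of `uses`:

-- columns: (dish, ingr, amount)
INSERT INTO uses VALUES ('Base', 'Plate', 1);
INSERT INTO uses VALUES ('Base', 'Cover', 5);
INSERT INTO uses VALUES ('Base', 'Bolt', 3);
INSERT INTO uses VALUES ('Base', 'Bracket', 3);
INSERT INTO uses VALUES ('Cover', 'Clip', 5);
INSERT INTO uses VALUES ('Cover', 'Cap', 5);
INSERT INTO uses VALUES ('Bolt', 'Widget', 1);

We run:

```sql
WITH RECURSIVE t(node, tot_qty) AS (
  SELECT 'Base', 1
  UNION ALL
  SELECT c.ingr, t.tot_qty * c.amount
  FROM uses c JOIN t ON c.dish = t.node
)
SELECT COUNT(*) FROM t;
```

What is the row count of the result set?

8

Base: (Base, tot_qty=1).
Iteration 1: components of {Base} -> Bolt = 1*3 = 3, Bracket = 1*3 = 3, Cover = 1*5 = 5, Plate = 1*1 = 1.
Iteration 2: components of {Bolt,Bracket,Cover,Plate} -> Cap = 5*5 = 25, Clip = 5*5 = 25, Widget = 3*1 = 3.
Iteration 3: no further components; recursion stops.
Total rows emitted: 8.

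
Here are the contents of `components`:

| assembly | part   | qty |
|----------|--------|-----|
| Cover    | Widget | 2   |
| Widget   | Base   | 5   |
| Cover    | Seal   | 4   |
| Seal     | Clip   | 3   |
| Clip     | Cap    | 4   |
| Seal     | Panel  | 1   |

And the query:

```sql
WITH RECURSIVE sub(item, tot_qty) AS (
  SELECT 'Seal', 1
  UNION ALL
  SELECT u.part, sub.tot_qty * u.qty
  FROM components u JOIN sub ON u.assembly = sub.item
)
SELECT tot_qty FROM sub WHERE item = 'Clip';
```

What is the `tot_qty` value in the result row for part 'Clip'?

3

Base: (Seal, tot_qty=1).
Iteration 1: components of {Seal} -> Clip = 1*3 = 3, Panel = 1*1 = 1.
Iteration 2: components of {Clip,Panel} -> Cap = 3*4 = 12.
Iteration 3: no further components; recursion stops.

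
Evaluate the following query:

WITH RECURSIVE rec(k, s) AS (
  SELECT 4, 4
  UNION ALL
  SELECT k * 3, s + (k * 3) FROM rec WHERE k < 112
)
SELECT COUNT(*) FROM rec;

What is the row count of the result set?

5

Base: k=4, s=4.
Iteration 1: 4 < 112 holds -> k = 4 * 3 = 12, s = 4 + 12 = 16.
Iteration 2: 12 < 112 holds -> k = 12 * 3 = 36, s = 16 + 36 = 52.
Iteration 3: 36 < 112 holds -> k = 36 * 3 = 108, s = 52 + 108 = 160.
Iteration 4: 108 < 112 holds -> k = 108 * 3 = 324, s = 160 + 324 = 484.
Iteration 5: 324 < 112 fails; recursion stops.
Total rows emitted: 5.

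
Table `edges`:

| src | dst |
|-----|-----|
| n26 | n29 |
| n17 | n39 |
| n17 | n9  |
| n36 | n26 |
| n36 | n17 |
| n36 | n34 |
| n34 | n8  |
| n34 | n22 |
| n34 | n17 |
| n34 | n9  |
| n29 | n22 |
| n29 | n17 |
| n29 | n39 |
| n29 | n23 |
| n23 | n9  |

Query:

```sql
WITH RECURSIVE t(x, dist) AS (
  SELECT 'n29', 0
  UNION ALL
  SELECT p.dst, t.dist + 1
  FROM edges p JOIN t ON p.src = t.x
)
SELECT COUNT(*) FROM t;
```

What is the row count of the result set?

Base: (n29, dist=0).
Iteration 1: edges from {n29} -> (n17, dist=1), (n22, dist=1), (n23, dist=1), (n39, dist=1).
Iteration 2: edges from {n17,n22,n23,n39} -> (n39, dist=2), (n9, dist=2) x2. [UNION ALL keeps all 3 new rows, including repeats]
Iteration 3: no outgoing edges from {n39,n9}; recursion stops.
Total rows emitted: 8.

8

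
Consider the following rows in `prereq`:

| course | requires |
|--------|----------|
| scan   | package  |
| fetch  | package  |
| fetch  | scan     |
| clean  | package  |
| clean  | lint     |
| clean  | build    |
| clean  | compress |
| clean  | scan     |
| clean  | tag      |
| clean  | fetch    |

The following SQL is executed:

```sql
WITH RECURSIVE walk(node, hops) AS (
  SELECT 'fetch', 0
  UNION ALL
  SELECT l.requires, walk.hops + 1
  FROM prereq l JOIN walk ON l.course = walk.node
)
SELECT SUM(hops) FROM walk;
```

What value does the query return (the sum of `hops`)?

4

Base: (fetch, hops=0).
Iteration 1: edges from {fetch} -> (package, hops=1), (scan, hops=1).
Iteration 2: edges from {package,scan} -> (package, hops=2).
Iteration 3: no outgoing edges from {package}; recursion stops.
SUM(hops) = 0 + 1 + 1 + 2 = 4.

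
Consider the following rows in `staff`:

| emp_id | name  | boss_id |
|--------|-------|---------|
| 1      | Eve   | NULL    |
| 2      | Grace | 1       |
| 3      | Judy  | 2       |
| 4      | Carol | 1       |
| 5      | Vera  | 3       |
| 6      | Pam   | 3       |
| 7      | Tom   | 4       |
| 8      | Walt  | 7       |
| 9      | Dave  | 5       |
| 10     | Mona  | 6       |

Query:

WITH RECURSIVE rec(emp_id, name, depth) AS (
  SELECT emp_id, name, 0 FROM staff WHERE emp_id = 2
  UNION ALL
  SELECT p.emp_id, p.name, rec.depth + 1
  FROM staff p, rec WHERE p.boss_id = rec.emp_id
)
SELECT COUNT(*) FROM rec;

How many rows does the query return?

6

Base: emp_id=2 (Grace) at depth 0.
Iteration 1: rows with boss_id in {2} -> Judy (id 3, depth 1).
Iteration 2: rows with boss_id in {3} -> Vera (id 5, depth 2), Pam (id 6, depth 2).
Iteration 3: rows with boss_id in {5,6} -> Dave (id 9, depth 3), Mona (id 10, depth 3).
Iteration 4: no rows with boss_id in {9,10}; recursion stops.
Total rows emitted: 6.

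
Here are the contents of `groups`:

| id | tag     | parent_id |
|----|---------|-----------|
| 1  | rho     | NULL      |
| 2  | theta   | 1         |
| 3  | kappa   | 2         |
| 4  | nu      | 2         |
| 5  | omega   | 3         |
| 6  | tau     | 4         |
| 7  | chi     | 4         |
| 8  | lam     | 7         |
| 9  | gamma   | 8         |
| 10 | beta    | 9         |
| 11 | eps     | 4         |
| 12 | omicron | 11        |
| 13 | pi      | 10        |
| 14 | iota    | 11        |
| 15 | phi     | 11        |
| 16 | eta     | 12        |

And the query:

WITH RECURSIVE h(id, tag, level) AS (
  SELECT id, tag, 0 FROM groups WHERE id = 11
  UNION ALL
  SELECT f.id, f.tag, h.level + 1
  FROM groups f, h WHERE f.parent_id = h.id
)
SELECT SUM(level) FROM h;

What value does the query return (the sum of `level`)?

Base: id=11 (eps) at level 0.
Iteration 1: rows with parent_id in {11} -> omicron (id 12, level 1), iota (id 14, level 1), phi (id 15, level 1).
Iteration 2: rows with parent_id in {12,14,15} -> eta (id 16, level 2).
Iteration 3: no rows with parent_id in {16}; recursion stops.
SUM(level) = 0 + 1 + 1 + 1 + 2 = 5.

5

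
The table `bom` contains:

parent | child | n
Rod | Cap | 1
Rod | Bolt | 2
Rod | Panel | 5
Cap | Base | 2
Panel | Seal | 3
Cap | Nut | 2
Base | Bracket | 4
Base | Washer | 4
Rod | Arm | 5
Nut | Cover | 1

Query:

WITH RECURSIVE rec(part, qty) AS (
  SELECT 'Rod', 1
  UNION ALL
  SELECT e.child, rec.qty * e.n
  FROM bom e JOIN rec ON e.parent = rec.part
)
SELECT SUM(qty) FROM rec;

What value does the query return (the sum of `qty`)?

51

Base: (Rod, qty=1).
Iteration 1: components of {Rod} -> Arm = 1*5 = 5, Bolt = 1*2 = 2, Cap = 1*1 = 1, Panel = 1*5 = 5.
Iteration 2: components of {Arm,Bolt,Cap,Panel} -> Base = 1*2 = 2, Nut = 1*2 = 2, Seal = 5*3 = 15.
Iteration 3: components of {Base,Nut,Seal} -> Bracket = 2*4 = 8, Cover = 2*1 = 2, Washer = 2*4 = 8.
Iteration 4: no further components; recursion stops.
SUM(qty) = 1 + 1 + 2 + 5 + 5 + 2 + 2 + 15 + 8 + 8 + 2 = 51.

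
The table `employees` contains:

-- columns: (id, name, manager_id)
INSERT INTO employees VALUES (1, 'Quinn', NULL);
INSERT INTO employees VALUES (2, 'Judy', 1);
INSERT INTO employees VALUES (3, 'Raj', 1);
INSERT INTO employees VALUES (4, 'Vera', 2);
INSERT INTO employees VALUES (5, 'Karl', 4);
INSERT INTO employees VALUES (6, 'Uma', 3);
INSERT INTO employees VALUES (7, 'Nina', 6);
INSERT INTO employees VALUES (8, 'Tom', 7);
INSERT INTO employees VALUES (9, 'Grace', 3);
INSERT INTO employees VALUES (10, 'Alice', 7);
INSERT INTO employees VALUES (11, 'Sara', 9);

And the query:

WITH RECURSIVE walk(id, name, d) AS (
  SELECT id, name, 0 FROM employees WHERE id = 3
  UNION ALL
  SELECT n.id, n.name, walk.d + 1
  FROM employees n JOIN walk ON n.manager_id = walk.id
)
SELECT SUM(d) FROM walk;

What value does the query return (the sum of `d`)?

Base: id=3 (Raj) at d 0.
Iteration 1: rows with manager_id in {3} -> Uma (id 6, d 1), Grace (id 9, d 1).
Iteration 2: rows with manager_id in {6,9} -> Nina (id 7, d 2), Sara (id 11, d 2).
Iteration 3: rows with manager_id in {7,11} -> Tom (id 8, d 3), Alice (id 10, d 3).
Iteration 4: no rows with manager_id in {8,10}; recursion stops.
SUM(d) = 0 + 1 + 1 + 2 + 2 + 3 + 3 = 12.

12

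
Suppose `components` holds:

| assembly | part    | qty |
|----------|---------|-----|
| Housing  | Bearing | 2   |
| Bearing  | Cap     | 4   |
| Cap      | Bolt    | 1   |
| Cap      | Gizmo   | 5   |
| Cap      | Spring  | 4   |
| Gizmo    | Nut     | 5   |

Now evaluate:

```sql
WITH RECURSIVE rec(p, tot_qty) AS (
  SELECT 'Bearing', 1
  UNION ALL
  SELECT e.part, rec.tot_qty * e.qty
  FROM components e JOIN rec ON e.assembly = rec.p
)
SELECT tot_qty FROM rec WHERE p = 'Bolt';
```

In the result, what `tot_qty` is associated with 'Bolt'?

Base: (Bearing, tot_qty=1).
Iteration 1: components of {Bearing} -> Cap = 1*4 = 4.
Iteration 2: components of {Cap} -> Bolt = 4*1 = 4, Gizmo = 4*5 = 20, Spring = 4*4 = 16.
Iteration 3: components of {Bolt,Gizmo,Spring} -> Nut = 20*5 = 100.
Iteration 4: no further components; recursion stops.

4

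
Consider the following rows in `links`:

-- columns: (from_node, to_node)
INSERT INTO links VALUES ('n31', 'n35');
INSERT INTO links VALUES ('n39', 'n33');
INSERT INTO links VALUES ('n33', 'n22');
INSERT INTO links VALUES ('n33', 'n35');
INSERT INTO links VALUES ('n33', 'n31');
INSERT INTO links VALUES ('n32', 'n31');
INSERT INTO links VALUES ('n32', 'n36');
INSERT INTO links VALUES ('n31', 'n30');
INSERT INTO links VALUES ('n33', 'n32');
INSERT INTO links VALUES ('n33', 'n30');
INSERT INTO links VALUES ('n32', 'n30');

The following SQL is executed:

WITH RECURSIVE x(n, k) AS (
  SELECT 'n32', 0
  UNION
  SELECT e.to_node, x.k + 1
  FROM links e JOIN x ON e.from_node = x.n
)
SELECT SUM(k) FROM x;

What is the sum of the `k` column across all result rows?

Base: (n32, k=0).
Iteration 1: edges from {n32} -> (n30, k=1), (n31, k=1), (n36, k=1).
Iteration 2: edges from {n30,n31,n36} -> (n30, k=2), (n35, k=2).
Iteration 3: no outgoing edges from {n30,n35}; recursion stops.
SUM(k) = 0 + 1 + 1 + 1 + 2 + 2 = 7.

7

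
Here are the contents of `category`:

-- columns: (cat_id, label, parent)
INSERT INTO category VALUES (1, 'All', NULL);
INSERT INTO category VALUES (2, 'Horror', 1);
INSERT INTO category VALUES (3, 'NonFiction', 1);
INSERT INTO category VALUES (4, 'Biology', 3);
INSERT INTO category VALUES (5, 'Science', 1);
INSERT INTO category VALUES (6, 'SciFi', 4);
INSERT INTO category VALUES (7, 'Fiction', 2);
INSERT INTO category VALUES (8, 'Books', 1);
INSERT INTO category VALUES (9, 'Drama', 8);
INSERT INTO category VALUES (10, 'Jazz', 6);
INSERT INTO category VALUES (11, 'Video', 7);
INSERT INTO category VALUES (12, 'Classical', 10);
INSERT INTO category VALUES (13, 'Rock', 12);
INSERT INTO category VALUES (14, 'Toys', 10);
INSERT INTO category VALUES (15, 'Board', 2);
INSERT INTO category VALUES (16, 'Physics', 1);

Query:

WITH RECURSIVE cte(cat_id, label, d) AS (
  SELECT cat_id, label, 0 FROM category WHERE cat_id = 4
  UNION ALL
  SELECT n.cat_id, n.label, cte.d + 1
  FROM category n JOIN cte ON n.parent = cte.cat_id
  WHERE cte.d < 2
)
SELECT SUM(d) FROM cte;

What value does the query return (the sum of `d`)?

3

Base: cat_id=4 (Biology) at d 0.
Iteration 1: rows with parent in {4} -> SciFi (id 6, d 1).
Iteration 2: rows with parent in {6} -> Jazz (id 10, d 2).
Iteration 3: d < 2 fails for all current rows; recursion stops.
SUM(d) = 0 + 1 + 2 = 3.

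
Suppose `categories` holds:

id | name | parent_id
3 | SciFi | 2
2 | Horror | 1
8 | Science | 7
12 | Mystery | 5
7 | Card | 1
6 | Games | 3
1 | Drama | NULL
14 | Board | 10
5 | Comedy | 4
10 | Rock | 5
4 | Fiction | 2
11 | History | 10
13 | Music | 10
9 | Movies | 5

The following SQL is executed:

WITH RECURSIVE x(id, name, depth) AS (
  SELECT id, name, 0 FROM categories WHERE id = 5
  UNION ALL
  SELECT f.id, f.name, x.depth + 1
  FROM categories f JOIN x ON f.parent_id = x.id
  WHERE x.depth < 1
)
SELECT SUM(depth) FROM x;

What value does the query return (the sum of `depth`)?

3

Base: id=5 (Comedy) at depth 0.
Iteration 1: rows with parent_id in {5} -> Movies (id 9, depth 1), Rock (id 10, depth 1), Mystery (id 12, depth 1).
Iteration 2: depth < 1 fails for all current rows; recursion stops.
SUM(depth) = 0 + 1 + 1 + 1 = 3.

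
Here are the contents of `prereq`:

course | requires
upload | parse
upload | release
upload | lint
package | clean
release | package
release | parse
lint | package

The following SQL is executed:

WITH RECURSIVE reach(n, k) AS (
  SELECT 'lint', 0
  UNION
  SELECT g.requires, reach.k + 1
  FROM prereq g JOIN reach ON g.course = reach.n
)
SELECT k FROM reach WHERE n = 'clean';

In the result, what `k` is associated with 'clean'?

Base: (lint, k=0).
Iteration 1: edges from {lint} -> (package, k=1).
Iteration 2: edges from {package} -> (clean, k=2).
Iteration 3: no outgoing edges from {clean}; recursion stops.

2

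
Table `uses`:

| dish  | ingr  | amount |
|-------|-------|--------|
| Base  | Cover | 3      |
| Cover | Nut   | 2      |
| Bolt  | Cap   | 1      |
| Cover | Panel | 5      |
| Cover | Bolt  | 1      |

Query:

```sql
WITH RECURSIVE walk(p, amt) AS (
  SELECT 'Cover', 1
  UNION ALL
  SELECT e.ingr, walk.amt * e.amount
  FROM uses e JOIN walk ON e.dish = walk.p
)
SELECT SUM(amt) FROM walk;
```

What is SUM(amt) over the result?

Base: (Cover, amt=1).
Iteration 1: components of {Cover} -> Bolt = 1*1 = 1, Nut = 1*2 = 2, Panel = 1*5 = 5.
Iteration 2: components of {Bolt,Nut,Panel} -> Cap = 1*1 = 1.
Iteration 3: no further components; recursion stops.
SUM(amt) = 1 + 5 + 1 + 2 + 1 = 10.

10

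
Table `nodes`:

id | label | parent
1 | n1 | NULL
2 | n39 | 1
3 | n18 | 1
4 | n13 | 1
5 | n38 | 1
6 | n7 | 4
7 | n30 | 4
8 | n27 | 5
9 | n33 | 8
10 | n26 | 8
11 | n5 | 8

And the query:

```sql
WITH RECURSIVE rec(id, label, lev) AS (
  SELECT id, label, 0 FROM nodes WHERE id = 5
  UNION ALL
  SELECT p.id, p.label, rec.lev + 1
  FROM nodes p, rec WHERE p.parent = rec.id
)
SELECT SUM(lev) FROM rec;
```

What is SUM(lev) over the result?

Base: id=5 (n38) at lev 0.
Iteration 1: rows with parent in {5} -> n27 (id 8, lev 1).
Iteration 2: rows with parent in {8} -> n33 (id 9, lev 2), n26 (id 10, lev 2), n5 (id 11, lev 2).
Iteration 3: no rows with parent in {9,10,11}; recursion stops.
SUM(lev) = 0 + 1 + 2 + 2 + 2 = 7.

7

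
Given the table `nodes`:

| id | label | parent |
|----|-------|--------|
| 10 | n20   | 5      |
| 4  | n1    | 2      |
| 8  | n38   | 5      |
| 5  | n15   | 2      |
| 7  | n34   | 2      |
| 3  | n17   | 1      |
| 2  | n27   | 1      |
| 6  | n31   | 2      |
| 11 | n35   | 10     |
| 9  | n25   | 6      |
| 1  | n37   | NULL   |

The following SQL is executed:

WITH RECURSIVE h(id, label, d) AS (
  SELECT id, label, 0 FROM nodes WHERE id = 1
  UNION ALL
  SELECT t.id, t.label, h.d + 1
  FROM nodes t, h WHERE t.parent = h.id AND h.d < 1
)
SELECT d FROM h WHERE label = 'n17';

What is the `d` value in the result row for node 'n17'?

Base: id=1 (n37) at d 0.
Iteration 1: rows with parent in {1} -> n27 (id 2, d 1), n17 (id 3, d 1).
Iteration 2: d < 1 fails for all current rows; recursion stops.

1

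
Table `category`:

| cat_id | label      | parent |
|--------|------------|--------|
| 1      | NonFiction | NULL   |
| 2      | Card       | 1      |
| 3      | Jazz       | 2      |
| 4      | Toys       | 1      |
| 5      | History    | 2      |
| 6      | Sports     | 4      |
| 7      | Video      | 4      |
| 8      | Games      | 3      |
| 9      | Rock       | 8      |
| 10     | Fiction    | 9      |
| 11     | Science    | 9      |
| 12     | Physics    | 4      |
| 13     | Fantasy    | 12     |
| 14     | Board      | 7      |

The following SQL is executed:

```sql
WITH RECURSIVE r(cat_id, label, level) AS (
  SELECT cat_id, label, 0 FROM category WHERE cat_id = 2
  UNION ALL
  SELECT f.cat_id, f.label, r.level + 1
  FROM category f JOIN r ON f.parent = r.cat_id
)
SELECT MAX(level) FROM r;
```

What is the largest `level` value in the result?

Base: cat_id=2 (Card) at level 0.
Iteration 1: rows with parent in {2} -> Jazz (id 3, level 1), History (id 5, level 1).
Iteration 2: rows with parent in {3,5} -> Games (id 8, level 2).
Iteration 3: rows with parent in {8} -> Rock (id 9, level 3).
Iteration 4: rows with parent in {9} -> Fiction (id 10, level 4), Science (id 11, level 4).
Iteration 5: no rows with parent in {10,11}; recursion stops.
level values: 0, 1, 1, 2, 3, 4, 4; the maximum is 4.

4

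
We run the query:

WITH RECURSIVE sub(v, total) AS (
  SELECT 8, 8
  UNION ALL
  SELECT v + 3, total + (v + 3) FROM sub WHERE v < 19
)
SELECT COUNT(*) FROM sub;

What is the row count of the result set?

Base: v=8, total=8.
Iteration 1: 8 < 19 holds -> v = 8 + 3 = 11, total = 8 + 11 = 19.
Iteration 2: 11 < 19 holds -> v = 11 + 3 = 14, total = 19 + 14 = 33.
Iteration 3: 14 < 19 holds -> v = 14 + 3 = 17, total = 33 + 17 = 50.
Iteration 4: 17 < 19 holds -> v = 17 + 3 = 20, total = 50 + 20 = 70.
Iteration 5: 20 < 19 fails; recursion stops.
Total rows emitted: 5.

5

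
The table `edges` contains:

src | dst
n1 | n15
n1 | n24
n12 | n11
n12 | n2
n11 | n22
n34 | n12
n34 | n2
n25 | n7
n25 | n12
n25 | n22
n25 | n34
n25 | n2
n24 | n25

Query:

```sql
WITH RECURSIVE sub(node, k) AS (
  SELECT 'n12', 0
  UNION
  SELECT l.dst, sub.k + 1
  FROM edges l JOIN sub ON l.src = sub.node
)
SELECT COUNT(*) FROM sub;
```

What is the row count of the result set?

Base: (n12, k=0).
Iteration 1: edges from {n12} -> (n11, k=1), (n2, k=1).
Iteration 2: edges from {n11,n2} -> (n22, k=2).
Iteration 3: no outgoing edges from {n22}; recursion stops.
Total rows emitted: 4.

4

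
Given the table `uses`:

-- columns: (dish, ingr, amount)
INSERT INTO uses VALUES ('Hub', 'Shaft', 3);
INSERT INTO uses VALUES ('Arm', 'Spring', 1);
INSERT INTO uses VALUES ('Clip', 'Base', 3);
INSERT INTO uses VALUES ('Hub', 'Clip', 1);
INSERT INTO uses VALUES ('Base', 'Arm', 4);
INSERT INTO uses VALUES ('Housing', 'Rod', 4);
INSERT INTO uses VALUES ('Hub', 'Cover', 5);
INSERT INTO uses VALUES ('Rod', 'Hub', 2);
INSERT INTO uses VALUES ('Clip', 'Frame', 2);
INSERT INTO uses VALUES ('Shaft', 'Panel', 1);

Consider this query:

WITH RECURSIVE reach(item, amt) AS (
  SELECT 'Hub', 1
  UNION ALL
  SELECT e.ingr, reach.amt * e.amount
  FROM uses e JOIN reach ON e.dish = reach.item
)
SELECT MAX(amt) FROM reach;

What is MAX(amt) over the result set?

Base: (Hub, amt=1).
Iteration 1: components of {Hub} -> Clip = 1*1 = 1, Cover = 1*5 = 5, Shaft = 1*3 = 3.
Iteration 2: components of {Clip,Cover,Shaft} -> Base = 1*3 = 3, Frame = 1*2 = 2, Panel = 3*1 = 3.
Iteration 3: components of {Base,Frame,Panel} -> Arm = 3*4 = 12.
Iteration 4: components of {Arm} -> Spring = 12*1 = 12.
Iteration 5: no further components; recursion stops.
amt values: 1, 5, 3, 1, 3, 3, 2, 12, 12; the maximum is 12.

12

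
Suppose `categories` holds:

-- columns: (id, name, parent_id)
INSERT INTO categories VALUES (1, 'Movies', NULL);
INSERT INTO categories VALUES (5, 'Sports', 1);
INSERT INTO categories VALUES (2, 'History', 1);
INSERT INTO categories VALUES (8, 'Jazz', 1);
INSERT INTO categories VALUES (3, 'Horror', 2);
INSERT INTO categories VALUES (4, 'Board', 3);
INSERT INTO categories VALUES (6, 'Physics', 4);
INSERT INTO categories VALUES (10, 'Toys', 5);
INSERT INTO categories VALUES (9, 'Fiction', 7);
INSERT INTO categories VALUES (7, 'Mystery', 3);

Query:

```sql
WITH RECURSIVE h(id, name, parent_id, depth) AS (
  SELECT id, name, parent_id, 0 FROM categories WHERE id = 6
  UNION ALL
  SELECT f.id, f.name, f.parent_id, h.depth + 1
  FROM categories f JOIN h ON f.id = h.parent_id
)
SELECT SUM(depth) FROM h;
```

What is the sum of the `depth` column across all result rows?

10

Base: id=6 (Physics), parent_id=4, depth 0.
Iteration 1: join on id=4 -> Board (id 4, parent_id=3, depth 1).
Iteration 2: join on id=3 -> Horror (id 3, parent_id=2, depth 2).
Iteration 3: join on id=2 -> History (id 2, parent_id=1, depth 3).
Iteration 4: join on id=1 -> Movies (id 1, parent_id=NULL, depth 4).
Iteration 5: parent_id is NULL; no match; recursion stops.
SUM(depth) = 0 + 1 + 2 + 3 + 4 = 10.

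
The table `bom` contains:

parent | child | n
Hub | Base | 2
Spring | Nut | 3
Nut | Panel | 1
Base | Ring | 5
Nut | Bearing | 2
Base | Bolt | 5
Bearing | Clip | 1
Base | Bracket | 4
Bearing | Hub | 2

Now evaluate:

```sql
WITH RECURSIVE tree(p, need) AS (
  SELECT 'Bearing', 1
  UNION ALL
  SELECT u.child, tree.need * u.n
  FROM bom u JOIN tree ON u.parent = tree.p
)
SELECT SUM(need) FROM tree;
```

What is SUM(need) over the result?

64

Base: (Bearing, need=1).
Iteration 1: components of {Bearing} -> Clip = 1*1 = 1, Hub = 1*2 = 2.
Iteration 2: components of {Clip,Hub} -> Base = 2*2 = 4.
Iteration 3: components of {Base} -> Bolt = 4*5 = 20, Bracket = 4*4 = 16, Ring = 4*5 = 20.
Iteration 4: no further components; recursion stops.
SUM(need) = 1 + 2 + 1 + 4 + 16 + 20 + 20 = 64.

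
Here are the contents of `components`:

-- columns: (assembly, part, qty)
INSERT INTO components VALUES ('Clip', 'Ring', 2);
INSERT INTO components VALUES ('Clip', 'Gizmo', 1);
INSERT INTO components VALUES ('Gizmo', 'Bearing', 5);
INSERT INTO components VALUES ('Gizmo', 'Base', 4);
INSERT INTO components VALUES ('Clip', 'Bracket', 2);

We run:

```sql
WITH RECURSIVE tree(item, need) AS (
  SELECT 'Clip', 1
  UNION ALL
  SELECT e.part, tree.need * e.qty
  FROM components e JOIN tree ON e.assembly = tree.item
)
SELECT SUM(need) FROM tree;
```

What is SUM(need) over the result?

15

Base: (Clip, need=1).
Iteration 1: components of {Clip} -> Bracket = 1*2 = 2, Gizmo = 1*1 = 1, Ring = 1*2 = 2.
Iteration 2: components of {Bracket,Gizmo,Ring} -> Base = 1*4 = 4, Bearing = 1*5 = 5.
Iteration 3: no further components; recursion stops.
SUM(need) = 1 + 1 + 2 + 2 + 4 + 5 = 15.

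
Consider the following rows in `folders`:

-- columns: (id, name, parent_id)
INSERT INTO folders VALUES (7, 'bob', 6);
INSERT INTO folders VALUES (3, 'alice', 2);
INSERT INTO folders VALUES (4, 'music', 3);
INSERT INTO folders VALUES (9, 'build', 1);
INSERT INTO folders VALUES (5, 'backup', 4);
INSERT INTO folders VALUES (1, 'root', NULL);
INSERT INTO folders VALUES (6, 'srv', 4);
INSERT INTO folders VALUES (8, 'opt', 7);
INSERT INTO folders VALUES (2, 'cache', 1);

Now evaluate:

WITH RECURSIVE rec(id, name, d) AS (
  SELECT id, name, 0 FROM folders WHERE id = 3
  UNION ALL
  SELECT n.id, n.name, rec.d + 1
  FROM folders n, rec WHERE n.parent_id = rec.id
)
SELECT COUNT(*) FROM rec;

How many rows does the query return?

Base: id=3 (alice) at d 0.
Iteration 1: rows with parent_id in {3} -> music (id 4, d 1).
Iteration 2: rows with parent_id in {4} -> backup (id 5, d 2), srv (id 6, d 2).
Iteration 3: rows with parent_id in {5,6} -> bob (id 7, d 3).
Iteration 4: rows with parent_id in {7} -> opt (id 8, d 4).
Iteration 5: no rows with parent_id in {8}; recursion stops.
Total rows emitted: 6.

6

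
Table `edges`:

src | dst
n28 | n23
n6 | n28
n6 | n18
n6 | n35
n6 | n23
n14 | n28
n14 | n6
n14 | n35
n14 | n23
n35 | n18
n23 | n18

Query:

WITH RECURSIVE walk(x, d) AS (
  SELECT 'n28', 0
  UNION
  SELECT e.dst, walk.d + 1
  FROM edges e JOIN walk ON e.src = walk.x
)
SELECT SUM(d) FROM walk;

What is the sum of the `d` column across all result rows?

Base: (n28, d=0).
Iteration 1: edges from {n28} -> (n23, d=1).
Iteration 2: edges from {n23} -> (n18, d=2).
Iteration 3: no outgoing edges from {n18}; recursion stops.
SUM(d) = 0 + 1 + 2 = 3.

3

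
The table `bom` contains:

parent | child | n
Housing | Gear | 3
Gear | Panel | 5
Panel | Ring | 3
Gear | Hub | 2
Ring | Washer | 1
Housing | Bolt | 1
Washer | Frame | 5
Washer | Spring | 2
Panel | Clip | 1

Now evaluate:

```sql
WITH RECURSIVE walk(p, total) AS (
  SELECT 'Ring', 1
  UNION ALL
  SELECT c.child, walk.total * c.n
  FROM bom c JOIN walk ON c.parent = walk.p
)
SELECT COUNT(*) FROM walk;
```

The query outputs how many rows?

4

Base: (Ring, total=1).
Iteration 1: components of {Ring} -> Washer = 1*1 = 1.
Iteration 2: components of {Washer} -> Frame = 1*5 = 5, Spring = 1*2 = 2.
Iteration 3: no further components; recursion stops.
Total rows emitted: 4.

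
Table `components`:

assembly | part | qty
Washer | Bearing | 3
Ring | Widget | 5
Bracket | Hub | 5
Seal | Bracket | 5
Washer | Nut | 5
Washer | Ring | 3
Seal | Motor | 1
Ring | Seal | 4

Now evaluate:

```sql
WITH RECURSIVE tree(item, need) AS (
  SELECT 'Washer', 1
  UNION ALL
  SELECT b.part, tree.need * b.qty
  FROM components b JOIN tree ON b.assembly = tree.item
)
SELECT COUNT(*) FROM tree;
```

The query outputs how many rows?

Base: (Washer, need=1).
Iteration 1: components of {Washer} -> Bearing = 1*3 = 3, Nut = 1*5 = 5, Ring = 1*3 = 3.
Iteration 2: components of {Bearing,Nut,Ring} -> Seal = 3*4 = 12, Widget = 3*5 = 15.
Iteration 3: components of {Seal,Widget} -> Bracket = 12*5 = 60, Motor = 12*1 = 12.
Iteration 4: components of {Bracket,Motor} -> Hub = 60*5 = 300.
Iteration 5: no further components; recursion stops.
Total rows emitted: 9.

9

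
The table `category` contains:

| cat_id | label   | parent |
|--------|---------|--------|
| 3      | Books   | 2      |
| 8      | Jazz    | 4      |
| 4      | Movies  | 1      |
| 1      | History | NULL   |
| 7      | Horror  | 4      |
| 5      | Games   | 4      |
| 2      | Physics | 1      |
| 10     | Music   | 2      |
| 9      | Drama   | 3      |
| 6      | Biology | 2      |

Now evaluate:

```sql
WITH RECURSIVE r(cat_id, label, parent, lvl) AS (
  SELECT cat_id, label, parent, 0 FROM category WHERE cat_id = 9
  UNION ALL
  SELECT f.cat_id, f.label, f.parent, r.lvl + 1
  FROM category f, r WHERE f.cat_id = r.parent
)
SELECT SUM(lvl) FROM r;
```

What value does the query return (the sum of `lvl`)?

Base: cat_id=9 (Drama), parent=3, lvl 0.
Iteration 1: join on cat_id=3 -> Books (id 3, parent=2, lvl 1).
Iteration 2: join on cat_id=2 -> Physics (id 2, parent=1, lvl 2).
Iteration 3: join on cat_id=1 -> History (id 1, parent=NULL, lvl 3).
Iteration 4: parent is NULL; no match; recursion stops.
SUM(lvl) = 0 + 1 + 2 + 3 = 6.

6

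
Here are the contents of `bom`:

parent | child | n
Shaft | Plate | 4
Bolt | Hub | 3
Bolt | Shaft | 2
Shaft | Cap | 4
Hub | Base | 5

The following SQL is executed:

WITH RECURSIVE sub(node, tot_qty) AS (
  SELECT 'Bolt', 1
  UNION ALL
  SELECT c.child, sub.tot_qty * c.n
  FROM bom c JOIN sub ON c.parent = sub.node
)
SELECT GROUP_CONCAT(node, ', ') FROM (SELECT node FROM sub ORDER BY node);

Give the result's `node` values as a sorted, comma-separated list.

Base: (Bolt, tot_qty=1).
Iteration 1: components of {Bolt} -> Hub = 1*3 = 3, Shaft = 1*2 = 2.
Iteration 2: components of {Hub,Shaft} -> Base = 3*5 = 15, Cap = 2*4 = 8, Plate = 2*4 = 8.
Iteration 3: no further components; recursion stops.

Base, Bolt, Cap, Hub, Plate, Shaft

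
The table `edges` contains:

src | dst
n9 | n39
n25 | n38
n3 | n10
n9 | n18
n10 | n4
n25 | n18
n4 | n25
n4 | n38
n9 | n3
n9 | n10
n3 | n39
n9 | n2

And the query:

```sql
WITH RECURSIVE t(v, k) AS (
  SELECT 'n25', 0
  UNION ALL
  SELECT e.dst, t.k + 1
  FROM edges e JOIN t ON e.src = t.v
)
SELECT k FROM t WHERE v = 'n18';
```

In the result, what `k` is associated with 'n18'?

Base: (n25, k=0).
Iteration 1: edges from {n25} -> (n18, k=1), (n38, k=1).
Iteration 2: no outgoing edges from {n18,n38}; recursion stops.

1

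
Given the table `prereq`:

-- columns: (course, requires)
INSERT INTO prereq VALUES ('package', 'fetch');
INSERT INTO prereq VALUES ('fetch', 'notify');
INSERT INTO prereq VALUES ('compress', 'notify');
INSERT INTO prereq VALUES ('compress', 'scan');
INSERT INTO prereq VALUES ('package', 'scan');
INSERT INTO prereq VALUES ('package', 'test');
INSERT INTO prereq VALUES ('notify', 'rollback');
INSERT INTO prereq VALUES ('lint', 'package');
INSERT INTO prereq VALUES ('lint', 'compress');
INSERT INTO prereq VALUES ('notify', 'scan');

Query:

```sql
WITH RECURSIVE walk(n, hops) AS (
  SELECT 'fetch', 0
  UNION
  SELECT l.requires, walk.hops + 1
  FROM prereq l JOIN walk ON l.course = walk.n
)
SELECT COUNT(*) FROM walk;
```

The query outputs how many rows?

4

Base: (fetch, hops=0).
Iteration 1: edges from {fetch} -> (notify, hops=1).
Iteration 2: edges from {notify} -> (rollback, hops=2), (scan, hops=2).
Iteration 3: no outgoing edges from {rollback,scan}; recursion stops.
Total rows emitted: 4.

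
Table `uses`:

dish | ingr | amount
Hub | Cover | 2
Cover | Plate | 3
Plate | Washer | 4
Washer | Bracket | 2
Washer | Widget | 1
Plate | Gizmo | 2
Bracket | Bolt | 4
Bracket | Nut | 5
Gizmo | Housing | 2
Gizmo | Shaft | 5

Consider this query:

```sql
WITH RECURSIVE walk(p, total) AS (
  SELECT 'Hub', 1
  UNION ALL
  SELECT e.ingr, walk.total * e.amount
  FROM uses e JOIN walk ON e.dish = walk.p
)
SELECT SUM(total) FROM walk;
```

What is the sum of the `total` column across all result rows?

633

Base: (Hub, total=1).
Iteration 1: components of {Hub} -> Cover = 1*2 = 2.
Iteration 2: components of {Cover} -> Plate = 2*3 = 6.
Iteration 3: components of {Plate} -> Gizmo = 6*2 = 12, Washer = 6*4 = 24.
Iteration 4: components of {Gizmo,Washer} -> Bracket = 24*2 = 48, Housing = 12*2 = 24, Shaft = 12*5 = 60, Widget = 24*1 = 24.
Iteration 5: components of {Bracket,Housing,Shaft,Widget} -> Bolt = 48*4 = 192, Nut = 48*5 = 240.
Iteration 6: no further components; recursion stops.
SUM(total) = 1 + 2 + 6 + 24 + 12 + 48 + 24 + 24 + 60 + 192 + 240 = 633.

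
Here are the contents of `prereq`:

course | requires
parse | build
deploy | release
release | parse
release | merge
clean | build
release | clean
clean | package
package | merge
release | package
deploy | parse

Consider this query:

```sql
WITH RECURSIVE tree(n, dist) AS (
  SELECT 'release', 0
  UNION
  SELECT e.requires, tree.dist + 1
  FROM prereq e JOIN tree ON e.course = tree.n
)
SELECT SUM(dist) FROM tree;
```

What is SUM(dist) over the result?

13

Base: (release, dist=0).
Iteration 1: edges from {release} -> (clean, dist=1), (merge, dist=1), (package, dist=1), (parse, dist=1).
Iteration 2: edges from {clean,merge,package,parse} -> (build, dist=2), (merge, dist=2), (package, dist=2). [UNION drops 1 duplicate row(s)]
Iteration 3: edges from {build,merge,package} -> (merge, dist=3).
Iteration 4: no outgoing edges from {merge}; recursion stops.
SUM(dist) = 0 + 1 + 1 + 1 + 1 + 2 + 2 + 2 + 3 = 13.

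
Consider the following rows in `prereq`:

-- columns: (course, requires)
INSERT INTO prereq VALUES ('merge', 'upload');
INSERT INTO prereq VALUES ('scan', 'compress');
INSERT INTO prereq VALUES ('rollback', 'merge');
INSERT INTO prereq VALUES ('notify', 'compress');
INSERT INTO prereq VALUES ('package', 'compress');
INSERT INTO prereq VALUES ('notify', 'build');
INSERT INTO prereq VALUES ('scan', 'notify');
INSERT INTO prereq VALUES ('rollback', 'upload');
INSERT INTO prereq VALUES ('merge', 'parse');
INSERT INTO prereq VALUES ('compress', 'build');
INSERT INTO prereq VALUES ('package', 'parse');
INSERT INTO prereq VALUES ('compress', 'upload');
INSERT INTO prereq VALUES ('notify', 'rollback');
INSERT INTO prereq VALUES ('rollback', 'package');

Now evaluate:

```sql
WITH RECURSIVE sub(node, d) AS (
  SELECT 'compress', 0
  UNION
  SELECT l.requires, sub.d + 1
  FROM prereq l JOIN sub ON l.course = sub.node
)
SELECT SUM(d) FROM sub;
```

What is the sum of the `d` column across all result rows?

2

Base: (compress, d=0).
Iteration 1: edges from {compress} -> (build, d=1), (upload, d=1).
Iteration 2: no outgoing edges from {build,upload}; recursion stops.
SUM(d) = 0 + 1 + 1 = 2.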